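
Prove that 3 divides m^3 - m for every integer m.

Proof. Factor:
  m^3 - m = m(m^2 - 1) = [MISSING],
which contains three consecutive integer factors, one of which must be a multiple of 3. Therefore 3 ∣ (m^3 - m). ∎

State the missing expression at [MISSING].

m(m^2 - 1) = m(m - 1)(m + 1) = (m - 1)m(m + 1).
These three factors are consecutive integers, so their product is divisible by 3.

(m - 1)m(m + 1)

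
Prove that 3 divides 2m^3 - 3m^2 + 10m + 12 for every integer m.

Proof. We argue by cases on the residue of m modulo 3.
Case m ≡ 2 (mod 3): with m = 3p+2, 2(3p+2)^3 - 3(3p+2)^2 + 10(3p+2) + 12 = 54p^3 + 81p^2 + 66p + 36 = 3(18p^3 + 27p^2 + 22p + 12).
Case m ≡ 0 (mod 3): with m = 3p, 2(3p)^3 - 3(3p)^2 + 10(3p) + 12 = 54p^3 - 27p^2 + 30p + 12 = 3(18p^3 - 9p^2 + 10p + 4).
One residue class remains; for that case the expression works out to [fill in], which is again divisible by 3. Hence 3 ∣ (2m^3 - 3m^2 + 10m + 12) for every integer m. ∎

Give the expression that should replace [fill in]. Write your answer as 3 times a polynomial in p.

3(18p^3 + 9p^2 + 10p + 7)

Only m ≡ 1 (mod 3) is unaccounted for. Put m = 3p+1:
2(3p+1)^3 - 3(3p+1)^2 + 10(3p+1) + 12 expands to 54p^3 + 27p^2 + 30p + 21,
and factoring out 3 leaves 3(18p^3 + 9p^2 + 10p + 7).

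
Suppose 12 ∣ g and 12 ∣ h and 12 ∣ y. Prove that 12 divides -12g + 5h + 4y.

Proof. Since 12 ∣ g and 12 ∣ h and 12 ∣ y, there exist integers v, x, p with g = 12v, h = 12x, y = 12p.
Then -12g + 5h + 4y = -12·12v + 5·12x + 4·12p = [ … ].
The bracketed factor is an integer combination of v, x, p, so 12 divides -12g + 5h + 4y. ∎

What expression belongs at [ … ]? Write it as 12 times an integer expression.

Each term has a factor of 12: -12·12v + 5·12x + 4·12p = 12·(4p - 12v + 5x).
Since 4p - 12v + 5x is an integer, 12 ∣ (-12g + 5h + 4y).

12(4p - 12v + 5x)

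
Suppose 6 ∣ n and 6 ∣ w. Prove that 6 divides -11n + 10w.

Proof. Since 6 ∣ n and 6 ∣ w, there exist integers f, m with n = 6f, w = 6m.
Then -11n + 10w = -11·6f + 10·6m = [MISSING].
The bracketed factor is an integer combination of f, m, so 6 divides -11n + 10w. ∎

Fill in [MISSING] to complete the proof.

Each term has a factor of 6: -11·6f + 10·6m = 6·(-11f + 10m).
Since -11f + 10m is an integer, 6 ∣ (-11n + 10w).

6(-11f + 10m)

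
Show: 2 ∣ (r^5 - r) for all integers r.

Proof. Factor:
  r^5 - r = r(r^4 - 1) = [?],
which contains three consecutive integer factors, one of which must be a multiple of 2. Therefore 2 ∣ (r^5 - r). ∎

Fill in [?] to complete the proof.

r^4 - 1 = (r^2 - 1)(r^2 + 1), and r^2 - 1 = (r-1)(r+1).
So r(r^4 - 1) = (r - 1)r(r + 1)(r^2 + 1).

(r - 1)r(r + 1)(r^2 + 1)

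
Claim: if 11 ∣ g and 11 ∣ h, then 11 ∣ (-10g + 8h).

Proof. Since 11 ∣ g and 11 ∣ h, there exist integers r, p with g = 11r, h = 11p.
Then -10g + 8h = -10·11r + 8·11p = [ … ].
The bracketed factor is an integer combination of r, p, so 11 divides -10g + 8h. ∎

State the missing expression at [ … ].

11(8p - 10r)

Pull the common 11 out of every term: -10·11r + 8·11p = 11(8p - 10r).
8p - 10r is an integer, which exhibits the divisibility.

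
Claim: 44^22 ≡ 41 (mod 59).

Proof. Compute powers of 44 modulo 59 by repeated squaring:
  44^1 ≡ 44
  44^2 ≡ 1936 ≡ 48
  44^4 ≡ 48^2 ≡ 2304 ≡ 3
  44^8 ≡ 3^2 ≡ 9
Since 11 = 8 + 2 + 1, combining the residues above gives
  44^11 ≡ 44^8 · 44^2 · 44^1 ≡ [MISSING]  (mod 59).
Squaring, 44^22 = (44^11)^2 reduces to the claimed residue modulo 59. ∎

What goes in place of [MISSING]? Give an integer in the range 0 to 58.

10

Multiply the listed residues: 9 · 48 · 44 = 432 → 19008.
Reducing modulo 59: 19008 = 322·59 + 10, so 44^11 ≡ 10.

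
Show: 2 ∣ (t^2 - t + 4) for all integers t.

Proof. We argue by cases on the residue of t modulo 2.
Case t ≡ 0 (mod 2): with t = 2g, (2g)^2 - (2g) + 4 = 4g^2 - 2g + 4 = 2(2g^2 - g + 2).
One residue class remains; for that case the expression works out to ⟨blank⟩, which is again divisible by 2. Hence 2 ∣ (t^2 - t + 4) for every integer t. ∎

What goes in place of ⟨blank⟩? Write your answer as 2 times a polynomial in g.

2(2g^2 + g + 2)

The residues treated are {0}, so the missing case is t ≡ 1 (mod 2); write t = 2g+1.
Then (2g+1)^2 - (2g+1) + 4 = 4g^2 + 2g + 4 = 2(2g^2 + g + 2).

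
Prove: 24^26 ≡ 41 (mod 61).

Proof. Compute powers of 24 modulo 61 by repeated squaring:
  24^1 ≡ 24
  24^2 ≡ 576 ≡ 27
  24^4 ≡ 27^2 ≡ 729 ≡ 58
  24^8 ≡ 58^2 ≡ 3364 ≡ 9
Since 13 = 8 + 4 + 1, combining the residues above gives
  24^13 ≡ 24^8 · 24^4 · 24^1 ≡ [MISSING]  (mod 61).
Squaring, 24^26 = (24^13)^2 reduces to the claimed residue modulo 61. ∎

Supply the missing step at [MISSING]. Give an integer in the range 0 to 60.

Multiply the listed residues: 9 · 58 · 24 = 522 → 12528.
Reducing modulo 61: 12528 = 205·61 + 23, so 24^13 ≡ 23.

23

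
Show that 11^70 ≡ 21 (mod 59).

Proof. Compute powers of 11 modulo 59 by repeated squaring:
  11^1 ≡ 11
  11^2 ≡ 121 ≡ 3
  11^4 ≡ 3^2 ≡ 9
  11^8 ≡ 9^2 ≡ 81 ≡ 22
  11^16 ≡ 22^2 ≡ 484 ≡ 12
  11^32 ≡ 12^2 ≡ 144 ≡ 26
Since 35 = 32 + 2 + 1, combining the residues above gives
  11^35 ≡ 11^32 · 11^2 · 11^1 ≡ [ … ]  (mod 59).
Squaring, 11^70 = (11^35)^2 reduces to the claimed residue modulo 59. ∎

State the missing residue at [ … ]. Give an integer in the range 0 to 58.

Multiply the listed residues: 26 · 3 · 11 = 78 → 858.
Reducing modulo 59: 858 = 14·59 + 32, so 11^35 ≡ 32.

32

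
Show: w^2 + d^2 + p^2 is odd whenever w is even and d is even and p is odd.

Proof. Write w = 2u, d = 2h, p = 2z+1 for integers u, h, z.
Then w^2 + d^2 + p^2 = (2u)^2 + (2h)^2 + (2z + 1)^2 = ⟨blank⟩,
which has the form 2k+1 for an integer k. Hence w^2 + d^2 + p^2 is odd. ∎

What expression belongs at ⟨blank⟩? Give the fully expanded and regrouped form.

(2u)^2 + (2h)^2 + (2z + 1)^2 = 4h^2 + 4u^2 + 4z^2 + 4z + 1
= 2(2h^2 + 2u^2 + 2z^2 + 2z) + 1.
Since 2h^2 + 2u^2 + 2z^2 + 2z is an integer, the sum of squares is of the form 2k+1 for an integer k.

2(2h^2 + 2u^2 + 2z^2 + 2z) + 1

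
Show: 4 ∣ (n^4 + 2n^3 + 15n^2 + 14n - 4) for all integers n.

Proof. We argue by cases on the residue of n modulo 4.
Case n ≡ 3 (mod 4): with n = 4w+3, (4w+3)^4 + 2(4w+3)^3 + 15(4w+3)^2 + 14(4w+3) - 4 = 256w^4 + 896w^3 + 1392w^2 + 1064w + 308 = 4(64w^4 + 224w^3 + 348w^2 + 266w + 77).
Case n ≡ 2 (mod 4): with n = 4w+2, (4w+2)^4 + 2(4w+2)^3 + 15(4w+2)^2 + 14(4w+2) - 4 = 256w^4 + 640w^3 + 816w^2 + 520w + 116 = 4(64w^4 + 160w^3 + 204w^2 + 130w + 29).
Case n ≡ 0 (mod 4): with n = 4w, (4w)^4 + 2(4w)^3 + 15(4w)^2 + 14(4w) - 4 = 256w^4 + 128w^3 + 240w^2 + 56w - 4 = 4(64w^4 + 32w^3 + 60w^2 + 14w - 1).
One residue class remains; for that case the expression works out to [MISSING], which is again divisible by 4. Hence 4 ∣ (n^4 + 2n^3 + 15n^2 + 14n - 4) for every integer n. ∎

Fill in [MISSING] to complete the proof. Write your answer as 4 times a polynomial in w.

4(64w^4 + 96w^3 + 108w^2 + 54w + 7)

Only n ≡ 1 (mod 4) is unaccounted for. Put n = 4w+1:
(4w+1)^4 + 2(4w+1)^3 + 15(4w+1)^2 + 14(4w+1) - 4 expands to 256w^4 + 384w^3 + 432w^2 + 216w + 28,
and factoring out 4 leaves 4(64w^4 + 96w^3 + 108w^2 + 54w + 7).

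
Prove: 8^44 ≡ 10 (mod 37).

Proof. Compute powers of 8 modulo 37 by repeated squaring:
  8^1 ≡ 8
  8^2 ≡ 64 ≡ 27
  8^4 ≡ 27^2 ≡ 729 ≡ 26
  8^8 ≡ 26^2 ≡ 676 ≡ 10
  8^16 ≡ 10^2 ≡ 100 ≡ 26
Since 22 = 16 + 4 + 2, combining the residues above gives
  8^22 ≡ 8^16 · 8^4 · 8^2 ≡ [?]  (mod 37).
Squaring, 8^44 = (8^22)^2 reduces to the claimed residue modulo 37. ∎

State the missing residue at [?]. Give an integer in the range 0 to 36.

11

Multiply the listed residues: 26 · 26 · 27 = 676 → 18252.
Reducing modulo 37: 18252 = 493·37 + 11, so 8^22 ≡ 11.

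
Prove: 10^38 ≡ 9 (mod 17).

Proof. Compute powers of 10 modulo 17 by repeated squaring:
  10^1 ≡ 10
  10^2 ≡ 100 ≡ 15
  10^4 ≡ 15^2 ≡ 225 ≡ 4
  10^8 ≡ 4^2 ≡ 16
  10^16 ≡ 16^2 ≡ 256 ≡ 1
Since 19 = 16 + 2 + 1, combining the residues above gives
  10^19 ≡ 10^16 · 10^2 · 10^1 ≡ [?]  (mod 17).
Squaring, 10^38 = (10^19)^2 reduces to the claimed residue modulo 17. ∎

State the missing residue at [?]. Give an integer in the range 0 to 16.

14

Multiply the listed residues: 1 · 15 · 10 = 15 → 150.
Reducing modulo 17: 150 = 8·17 + 14, so 10^19 ≡ 14.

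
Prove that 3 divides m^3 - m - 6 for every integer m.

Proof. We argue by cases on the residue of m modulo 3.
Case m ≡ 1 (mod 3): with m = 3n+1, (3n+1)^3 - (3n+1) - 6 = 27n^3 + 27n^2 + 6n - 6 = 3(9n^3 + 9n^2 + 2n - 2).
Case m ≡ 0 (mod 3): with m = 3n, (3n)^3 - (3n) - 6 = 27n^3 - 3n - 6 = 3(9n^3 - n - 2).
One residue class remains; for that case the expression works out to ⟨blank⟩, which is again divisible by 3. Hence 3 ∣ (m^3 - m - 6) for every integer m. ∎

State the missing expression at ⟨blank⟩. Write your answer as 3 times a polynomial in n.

3(9n^3 + 18n^2 + 11n)

Only m ≡ 2 (mod 3) is unaccounted for. Put m = 3n+2:
(3n+2)^3 - (3n+2) - 6 expands to 27n^3 + 54n^2 + 33n,
and factoring out 3 leaves 3(9n^3 + 18n^2 + 11n).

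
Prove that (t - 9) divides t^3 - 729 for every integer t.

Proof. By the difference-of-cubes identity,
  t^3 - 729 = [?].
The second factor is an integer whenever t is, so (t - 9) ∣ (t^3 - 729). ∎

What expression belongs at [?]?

a^3 - b^3 = (a - b)(a^2 + ab + b^2). With a = t, b = 9:
t^3 - 729 = (t - 9)(t^2 + 9t + 81).

(t - 9)(t^2 + 9t + 81)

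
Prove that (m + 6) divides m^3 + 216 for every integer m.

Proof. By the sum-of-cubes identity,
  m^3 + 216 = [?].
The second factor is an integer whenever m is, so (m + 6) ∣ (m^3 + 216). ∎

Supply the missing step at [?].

(m + 6)(m^2 - 6m + 36)

a^3 + b^3 = (a + b)(a^2 - ab + b^2). With a = m, b = 6:
m^3 + 216 = (m + 6)(m^2 - 6m + 36).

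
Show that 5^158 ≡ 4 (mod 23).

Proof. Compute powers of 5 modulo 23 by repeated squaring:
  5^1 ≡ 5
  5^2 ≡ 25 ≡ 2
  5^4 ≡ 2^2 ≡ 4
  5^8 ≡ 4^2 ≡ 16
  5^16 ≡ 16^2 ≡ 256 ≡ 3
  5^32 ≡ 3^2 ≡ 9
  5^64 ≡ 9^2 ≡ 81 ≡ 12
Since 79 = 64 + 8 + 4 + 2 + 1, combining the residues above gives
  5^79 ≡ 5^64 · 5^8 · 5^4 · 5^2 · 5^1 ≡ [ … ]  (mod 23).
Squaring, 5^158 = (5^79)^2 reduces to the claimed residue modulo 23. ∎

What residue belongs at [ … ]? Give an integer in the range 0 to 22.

5^64 · 5^8 · 5^4 · 5^2 · 5^1 ≡ 12 · 16 · 4 · 2 · 5 = 7680.
7680 mod 23 = 21, so 5^79 ≡ 21 (mod 23).

21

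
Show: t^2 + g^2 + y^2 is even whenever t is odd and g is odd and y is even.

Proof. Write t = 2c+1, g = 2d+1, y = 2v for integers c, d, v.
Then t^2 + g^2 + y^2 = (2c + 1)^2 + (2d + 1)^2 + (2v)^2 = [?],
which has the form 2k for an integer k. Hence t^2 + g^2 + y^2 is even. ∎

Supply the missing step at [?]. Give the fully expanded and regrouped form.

2(2c^2 + 2c + 2d^2 + 2d + 2v^2 + 1)

(2c + 1)^2 + (2d + 1)^2 + (2v)^2 = 4c^2 + 4c + 4d^2 + 4d + 4v^2 + 2
= 2(2c^2 + 2c + 2d^2 + 2d + 2v^2 + 1).
Since 2c^2 + 2c + 2d^2 + 2d + 2v^2 + 1 is an integer, the sum of squares is of the form 2k for an integer k.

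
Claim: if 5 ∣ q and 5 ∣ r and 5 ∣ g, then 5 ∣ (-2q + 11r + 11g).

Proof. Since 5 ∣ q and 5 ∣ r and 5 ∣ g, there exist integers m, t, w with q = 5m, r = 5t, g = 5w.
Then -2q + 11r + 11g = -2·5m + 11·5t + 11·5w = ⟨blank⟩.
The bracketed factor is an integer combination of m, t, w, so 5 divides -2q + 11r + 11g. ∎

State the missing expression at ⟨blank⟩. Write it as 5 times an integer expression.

Pull the common 5 out of every term: -2·5m + 11·5t + 11·5w = 5(-2m + 11t + 11w).
-2m + 11t + 11w is an integer, which exhibits the divisibility.

5(-2m + 11t + 11w)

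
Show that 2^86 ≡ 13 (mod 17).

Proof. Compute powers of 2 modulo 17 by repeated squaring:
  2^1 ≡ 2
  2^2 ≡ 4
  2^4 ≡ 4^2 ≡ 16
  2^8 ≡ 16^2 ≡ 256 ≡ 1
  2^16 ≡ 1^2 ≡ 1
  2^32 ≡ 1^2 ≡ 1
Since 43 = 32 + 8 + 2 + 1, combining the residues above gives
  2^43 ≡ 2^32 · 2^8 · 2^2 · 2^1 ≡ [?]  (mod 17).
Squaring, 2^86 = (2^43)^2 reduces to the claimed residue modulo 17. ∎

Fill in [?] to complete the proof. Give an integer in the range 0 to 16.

Multiply the listed residues: 1 · 1 · 4 · 2 = 1 → 4 → 8.
Reducing modulo 17: 8 = 0·17 + 8, so 2^43 ≡ 8.

8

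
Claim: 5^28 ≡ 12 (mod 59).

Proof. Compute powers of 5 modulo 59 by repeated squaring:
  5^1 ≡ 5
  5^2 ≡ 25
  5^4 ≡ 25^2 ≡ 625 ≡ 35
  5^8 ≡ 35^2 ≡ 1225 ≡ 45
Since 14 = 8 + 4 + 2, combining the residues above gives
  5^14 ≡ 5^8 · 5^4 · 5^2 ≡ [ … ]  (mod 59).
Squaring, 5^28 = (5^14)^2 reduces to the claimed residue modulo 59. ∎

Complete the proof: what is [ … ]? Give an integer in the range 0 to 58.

22

Multiply the listed residues: 45 · 35 · 25 = 1575 → 39375.
Reducing modulo 59: 39375 = 667·59 + 22, so 5^14 ≡ 22.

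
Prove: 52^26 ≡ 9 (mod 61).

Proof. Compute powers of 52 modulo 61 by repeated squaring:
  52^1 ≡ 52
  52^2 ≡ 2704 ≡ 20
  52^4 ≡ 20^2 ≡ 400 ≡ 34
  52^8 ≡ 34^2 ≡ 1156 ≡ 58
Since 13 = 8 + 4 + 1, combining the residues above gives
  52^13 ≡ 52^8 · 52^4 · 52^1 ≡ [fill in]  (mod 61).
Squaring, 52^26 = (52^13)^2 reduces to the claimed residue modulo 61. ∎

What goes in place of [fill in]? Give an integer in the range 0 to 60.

Multiply the listed residues: 58 · 34 · 52 = 1972 → 102544.
Reducing modulo 61: 102544 = 1681·61 + 3, so 52^13 ≡ 3.

3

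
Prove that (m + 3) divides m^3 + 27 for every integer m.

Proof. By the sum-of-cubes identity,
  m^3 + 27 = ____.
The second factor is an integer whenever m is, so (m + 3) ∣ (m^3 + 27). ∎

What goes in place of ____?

Polynomial division of m^3 + 27 by m + 3 leaves remainder 0 and quotient m^2 - 3m + 9.
Hence m^3 + 27 = (m + 3)(m^2 - 3m + 9).

(m + 3)(m^2 - 3m + 9)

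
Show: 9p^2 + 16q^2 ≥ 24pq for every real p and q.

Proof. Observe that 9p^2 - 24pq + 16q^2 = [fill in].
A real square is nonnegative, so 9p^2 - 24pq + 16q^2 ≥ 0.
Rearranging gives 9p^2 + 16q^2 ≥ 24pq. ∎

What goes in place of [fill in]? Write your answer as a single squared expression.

9p^2 - 24pq + 16q^2 is a perfect-square trinomial: the outer terms are (3p)^2 and (4q)^2, and the cross term is -2·3p·4q.
So 9p^2 - 24pq + 16q^2 = (3p - 4q)^2 ≥ 0.

(3p - 4q)^2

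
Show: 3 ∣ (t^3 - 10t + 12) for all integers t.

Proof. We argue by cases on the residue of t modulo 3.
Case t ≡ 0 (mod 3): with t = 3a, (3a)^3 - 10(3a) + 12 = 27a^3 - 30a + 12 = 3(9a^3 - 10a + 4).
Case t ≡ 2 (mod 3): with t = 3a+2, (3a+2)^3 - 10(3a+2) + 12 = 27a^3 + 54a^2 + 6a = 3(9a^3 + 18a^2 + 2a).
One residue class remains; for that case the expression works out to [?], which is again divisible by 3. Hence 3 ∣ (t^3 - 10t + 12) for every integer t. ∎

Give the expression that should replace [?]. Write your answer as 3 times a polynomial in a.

3(9a^3 + 9a^2 - 7a + 1)

Only t ≡ 1 (mod 3) is unaccounted for. Put t = 3a+1:
(3a+1)^3 - 10(3a+1) + 12 expands to 27a^3 + 27a^2 - 21a + 3,
and factoring out 3 leaves 3(9a^3 + 9a^2 - 7a + 1).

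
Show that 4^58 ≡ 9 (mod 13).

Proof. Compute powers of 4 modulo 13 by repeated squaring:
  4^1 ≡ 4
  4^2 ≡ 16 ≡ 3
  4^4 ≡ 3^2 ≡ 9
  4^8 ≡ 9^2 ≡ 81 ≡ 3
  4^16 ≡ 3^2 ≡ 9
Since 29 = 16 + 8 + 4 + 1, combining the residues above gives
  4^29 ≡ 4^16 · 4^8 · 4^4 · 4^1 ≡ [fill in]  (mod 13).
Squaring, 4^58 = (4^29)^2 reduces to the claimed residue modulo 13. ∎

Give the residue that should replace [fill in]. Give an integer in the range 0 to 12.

10

4^16 · 4^8 · 4^4 · 4^1 ≡ 9 · 3 · 9 · 4 = 972.
972 mod 13 = 10, so 4^29 ≡ 10 (mod 13).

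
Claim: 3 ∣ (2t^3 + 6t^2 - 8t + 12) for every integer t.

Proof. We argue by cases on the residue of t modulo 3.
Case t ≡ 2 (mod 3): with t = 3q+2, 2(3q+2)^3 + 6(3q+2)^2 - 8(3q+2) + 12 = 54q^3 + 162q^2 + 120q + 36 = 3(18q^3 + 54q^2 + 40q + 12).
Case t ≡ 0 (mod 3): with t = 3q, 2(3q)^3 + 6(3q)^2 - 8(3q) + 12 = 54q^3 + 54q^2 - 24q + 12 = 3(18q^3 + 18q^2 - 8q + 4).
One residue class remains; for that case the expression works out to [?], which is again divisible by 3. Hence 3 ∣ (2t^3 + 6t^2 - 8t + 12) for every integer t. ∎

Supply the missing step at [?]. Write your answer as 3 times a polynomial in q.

3(18q^3 + 36q^2 + 10q + 4)

Only t ≡ 1 (mod 3) is unaccounted for. Put t = 3q+1:
2(3q+1)^3 + 6(3q+1)^2 - 8(3q+1) + 12 expands to 54q^3 + 108q^2 + 30q + 12,
and factoring out 3 leaves 3(18q^3 + 36q^2 + 10q + 4).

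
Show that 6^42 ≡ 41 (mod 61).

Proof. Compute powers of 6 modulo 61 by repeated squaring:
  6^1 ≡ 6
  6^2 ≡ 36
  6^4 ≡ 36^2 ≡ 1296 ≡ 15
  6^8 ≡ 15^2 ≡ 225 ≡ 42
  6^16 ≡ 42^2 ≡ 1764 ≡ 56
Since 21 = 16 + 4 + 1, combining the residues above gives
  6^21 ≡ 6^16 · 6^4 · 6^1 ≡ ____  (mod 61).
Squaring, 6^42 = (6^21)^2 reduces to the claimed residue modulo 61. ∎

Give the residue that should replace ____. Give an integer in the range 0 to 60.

6^16 · 6^4 · 6^1 ≡ 56 · 15 · 6 = 5040.
5040 mod 61 = 38, so 6^21 ≡ 38 (mod 61).

38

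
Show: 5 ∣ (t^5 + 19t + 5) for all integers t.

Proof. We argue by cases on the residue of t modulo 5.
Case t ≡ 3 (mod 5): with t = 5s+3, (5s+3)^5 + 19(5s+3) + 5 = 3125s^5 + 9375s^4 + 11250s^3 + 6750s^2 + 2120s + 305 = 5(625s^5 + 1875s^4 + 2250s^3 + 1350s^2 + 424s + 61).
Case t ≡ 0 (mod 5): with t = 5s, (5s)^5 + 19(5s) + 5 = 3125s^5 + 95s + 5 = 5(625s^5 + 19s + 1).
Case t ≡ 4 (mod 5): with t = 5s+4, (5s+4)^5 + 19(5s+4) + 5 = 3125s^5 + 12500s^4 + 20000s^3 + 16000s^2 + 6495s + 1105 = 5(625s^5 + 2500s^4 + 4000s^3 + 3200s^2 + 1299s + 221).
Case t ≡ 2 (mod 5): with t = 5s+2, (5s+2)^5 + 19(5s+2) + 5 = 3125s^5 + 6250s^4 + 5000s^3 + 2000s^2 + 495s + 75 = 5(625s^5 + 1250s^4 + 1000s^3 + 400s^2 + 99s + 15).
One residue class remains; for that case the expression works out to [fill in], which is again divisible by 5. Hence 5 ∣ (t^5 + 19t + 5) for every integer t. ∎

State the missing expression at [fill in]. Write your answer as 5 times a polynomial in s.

The residues treated are {3, 0, 4, 2}, so the missing case is t ≡ 1 (mod 5); write t = 5s+1.
Then (5s+1)^5 + 19(5s+1) + 5 = 3125s^5 + 3125s^4 + 1250s^3 + 250s^2 + 120s + 25 = 5(625s^5 + 625s^4 + 250s^3 + 50s^2 + 24s + 5).

5(625s^5 + 625s^4 + 250s^3 + 50s^2 + 24s + 5)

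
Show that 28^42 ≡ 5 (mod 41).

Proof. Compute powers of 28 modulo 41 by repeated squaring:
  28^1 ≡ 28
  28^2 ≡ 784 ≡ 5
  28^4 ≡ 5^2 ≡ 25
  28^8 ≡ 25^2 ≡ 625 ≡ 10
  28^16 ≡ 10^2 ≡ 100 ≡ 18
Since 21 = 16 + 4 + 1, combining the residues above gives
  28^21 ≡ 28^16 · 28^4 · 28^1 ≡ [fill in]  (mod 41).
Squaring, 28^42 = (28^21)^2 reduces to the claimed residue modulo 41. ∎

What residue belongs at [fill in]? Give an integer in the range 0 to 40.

13

Multiply the listed residues: 18 · 25 · 28 = 450 → 12600.
Reducing modulo 41: 12600 = 307·41 + 13, so 28^21 ≡ 13.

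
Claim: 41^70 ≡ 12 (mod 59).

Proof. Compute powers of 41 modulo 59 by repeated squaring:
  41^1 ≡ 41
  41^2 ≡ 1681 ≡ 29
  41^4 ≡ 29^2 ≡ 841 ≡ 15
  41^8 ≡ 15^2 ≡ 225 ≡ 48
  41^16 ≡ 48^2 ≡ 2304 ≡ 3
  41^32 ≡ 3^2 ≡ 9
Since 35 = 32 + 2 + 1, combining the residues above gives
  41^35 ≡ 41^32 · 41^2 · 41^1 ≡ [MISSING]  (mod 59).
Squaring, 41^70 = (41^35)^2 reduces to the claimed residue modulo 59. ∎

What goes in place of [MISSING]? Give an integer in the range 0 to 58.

41^32 · 41^2 · 41^1 ≡ 9 · 29 · 41 = 10701.
10701 mod 59 = 22, so 41^35 ≡ 22 (mod 59).

22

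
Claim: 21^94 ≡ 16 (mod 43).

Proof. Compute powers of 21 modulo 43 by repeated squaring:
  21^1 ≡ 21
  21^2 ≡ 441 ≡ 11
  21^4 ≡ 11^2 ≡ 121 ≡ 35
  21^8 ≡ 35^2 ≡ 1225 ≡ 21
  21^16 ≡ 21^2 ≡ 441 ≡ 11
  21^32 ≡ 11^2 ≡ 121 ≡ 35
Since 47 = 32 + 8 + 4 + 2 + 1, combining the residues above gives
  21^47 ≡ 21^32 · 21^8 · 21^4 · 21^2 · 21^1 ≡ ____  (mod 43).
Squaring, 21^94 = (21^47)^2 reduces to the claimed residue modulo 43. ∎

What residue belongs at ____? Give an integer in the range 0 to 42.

4

Multiply the listed residues: 35 · 21 · 35 · 11 · 21 = 735 → 25725 → 282975 → 5942475.
Reducing modulo 43: 5942475 = 138197·43 + 4, so 21^47 ≡ 4.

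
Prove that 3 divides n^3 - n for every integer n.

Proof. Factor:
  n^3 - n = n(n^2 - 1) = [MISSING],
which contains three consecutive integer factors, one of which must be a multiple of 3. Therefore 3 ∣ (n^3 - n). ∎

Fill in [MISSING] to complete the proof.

n(n^2 - 1) = n(n - 1)(n + 1) = (n - 1)n(n + 1).
These three factors are consecutive integers, so their product is divisible by 3.

(n - 1)n(n + 1)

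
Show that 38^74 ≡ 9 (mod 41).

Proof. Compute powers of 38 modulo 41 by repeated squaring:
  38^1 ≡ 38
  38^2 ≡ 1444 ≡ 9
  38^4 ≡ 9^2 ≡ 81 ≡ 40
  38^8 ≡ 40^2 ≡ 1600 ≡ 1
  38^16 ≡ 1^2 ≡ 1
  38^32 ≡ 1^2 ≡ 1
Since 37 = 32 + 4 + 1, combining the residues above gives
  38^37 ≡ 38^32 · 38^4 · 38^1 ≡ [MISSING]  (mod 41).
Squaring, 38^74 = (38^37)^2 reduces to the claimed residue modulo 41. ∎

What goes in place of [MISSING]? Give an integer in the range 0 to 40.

3

38^32 · 38^4 · 38^1 ≡ 1 · 40 · 38 = 1520.
1520 mod 41 = 3, so 38^37 ≡ 3 (mod 41).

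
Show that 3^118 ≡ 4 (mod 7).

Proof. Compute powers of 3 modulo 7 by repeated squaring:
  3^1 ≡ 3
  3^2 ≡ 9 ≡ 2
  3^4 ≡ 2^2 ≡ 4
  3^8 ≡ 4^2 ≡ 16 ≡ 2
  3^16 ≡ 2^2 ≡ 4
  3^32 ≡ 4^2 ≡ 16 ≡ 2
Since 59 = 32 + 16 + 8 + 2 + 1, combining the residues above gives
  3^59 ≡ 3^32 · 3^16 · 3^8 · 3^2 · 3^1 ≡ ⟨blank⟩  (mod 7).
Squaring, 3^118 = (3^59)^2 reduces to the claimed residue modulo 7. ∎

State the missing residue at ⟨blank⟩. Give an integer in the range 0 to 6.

Multiply the listed residues: 2 · 4 · 2 · 2 · 3 = 8 → 16 → 32 → 96.
Reducing modulo 7: 96 = 13·7 + 5, so 3^59 ≡ 5.

5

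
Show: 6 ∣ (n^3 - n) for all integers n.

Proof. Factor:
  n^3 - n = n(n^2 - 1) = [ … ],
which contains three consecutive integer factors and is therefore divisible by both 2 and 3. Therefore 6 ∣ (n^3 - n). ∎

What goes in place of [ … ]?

(n - 1)n(n + 1)

n(n^2 - 1) = n(n - 1)(n + 1) = (n - 1)n(n + 1).
These three factors are consecutive integers, so their product is divisible by 6.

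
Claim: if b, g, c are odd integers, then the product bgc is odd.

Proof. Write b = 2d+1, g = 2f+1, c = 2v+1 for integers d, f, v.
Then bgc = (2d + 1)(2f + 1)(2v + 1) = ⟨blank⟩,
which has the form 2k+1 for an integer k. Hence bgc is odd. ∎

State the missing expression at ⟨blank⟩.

Expanding: (2d + 1)(2f + 1)(2v + 1) = 8dfv + 4df + 4dv + 2d + 4fv + 2f + 2v + 1.
Every term except the constant is even, so this is 2(4dfv + 2df + 2dv + d + 2fv + f + v) + 1,
and 4dfv + 2df + 2dv + d + 2fv + f + v ∈ ℤ gives the required form.

2(4dfv + 2df + 2dv + d + 2fv + f + v) + 1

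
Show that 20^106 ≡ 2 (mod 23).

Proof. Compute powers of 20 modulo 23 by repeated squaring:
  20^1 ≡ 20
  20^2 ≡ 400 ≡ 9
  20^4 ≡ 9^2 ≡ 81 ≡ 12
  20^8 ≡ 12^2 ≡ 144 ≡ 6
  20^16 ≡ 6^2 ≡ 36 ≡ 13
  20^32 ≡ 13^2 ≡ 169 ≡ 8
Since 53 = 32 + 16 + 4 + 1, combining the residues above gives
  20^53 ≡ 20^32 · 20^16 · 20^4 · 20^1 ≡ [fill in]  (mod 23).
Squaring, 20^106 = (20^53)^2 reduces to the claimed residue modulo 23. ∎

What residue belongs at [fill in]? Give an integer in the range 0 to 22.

Multiply the listed residues: 8 · 13 · 12 · 20 = 104 → 1248 → 24960.
Reducing modulo 23: 24960 = 1085·23 + 5, so 20^53 ≡ 5.

5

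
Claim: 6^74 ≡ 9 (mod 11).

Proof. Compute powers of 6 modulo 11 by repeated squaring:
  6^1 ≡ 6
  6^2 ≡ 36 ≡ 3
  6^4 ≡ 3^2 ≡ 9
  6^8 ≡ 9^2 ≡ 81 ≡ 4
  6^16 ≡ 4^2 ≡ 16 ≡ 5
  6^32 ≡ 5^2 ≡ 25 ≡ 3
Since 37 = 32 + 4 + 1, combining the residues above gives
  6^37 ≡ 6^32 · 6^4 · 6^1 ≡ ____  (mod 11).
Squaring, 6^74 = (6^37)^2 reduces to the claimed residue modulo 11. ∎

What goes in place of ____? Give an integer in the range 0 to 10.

8

Multiply the listed residues: 3 · 9 · 6 = 27 → 162.
Reducing modulo 11: 162 = 14·11 + 8, so 6^37 ≡ 8.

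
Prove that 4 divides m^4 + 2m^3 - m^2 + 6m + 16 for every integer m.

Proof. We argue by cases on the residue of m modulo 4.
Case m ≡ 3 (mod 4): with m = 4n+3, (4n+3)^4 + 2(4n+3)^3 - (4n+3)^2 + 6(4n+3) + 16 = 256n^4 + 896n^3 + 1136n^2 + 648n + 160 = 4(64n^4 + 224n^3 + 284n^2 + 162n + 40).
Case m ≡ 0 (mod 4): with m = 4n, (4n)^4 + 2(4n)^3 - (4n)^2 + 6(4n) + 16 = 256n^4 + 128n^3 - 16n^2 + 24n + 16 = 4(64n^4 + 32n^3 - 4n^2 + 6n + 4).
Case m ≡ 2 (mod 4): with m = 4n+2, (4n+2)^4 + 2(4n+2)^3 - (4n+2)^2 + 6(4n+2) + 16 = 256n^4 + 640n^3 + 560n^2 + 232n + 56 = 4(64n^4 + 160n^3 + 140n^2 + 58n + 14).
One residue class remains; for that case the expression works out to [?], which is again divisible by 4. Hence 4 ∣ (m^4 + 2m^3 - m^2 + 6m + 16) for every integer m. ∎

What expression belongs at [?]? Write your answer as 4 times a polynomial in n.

4(64n^4 + 96n^3 + 44n^2 + 14n + 6)

Only m ≡ 1 (mod 4) is unaccounted for. Put m = 4n+1:
(4n+1)^4 + 2(4n+1)^3 - (4n+1)^2 + 6(4n+1) + 16 expands to 256n^4 + 384n^3 + 176n^2 + 56n + 24,
and factoring out 4 leaves 4(64n^4 + 96n^3 + 44n^2 + 14n + 6).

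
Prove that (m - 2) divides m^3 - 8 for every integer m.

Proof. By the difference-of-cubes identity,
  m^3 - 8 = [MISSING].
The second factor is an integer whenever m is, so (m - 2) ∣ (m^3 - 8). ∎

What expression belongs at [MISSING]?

(m - 2)(m^2 + 2m + 4)

Polynomial division of m^3 - 8 by m - 2 leaves remainder 0 and quotient m^2 + 2m + 4.
Hence m^3 - 8 = (m - 2)(m^2 + 2m + 4).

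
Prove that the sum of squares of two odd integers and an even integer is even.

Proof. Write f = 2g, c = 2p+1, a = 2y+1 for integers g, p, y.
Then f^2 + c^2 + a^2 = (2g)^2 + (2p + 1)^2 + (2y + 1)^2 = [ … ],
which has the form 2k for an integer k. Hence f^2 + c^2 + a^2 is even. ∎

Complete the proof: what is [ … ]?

2(2g^2 + 2p^2 + 2p + 2y^2 + 2y + 1)

Expanding: (2g)^2 + (2p + 1)^2 + (2y + 1)^2 = 4g^2 + 4p^2 + 4p + 4y^2 + 4y + 2.
Every term is even; pulling out the factor of 2 gives 2(2g^2 + 2p^2 + 2p + 2y^2 + 2y + 1).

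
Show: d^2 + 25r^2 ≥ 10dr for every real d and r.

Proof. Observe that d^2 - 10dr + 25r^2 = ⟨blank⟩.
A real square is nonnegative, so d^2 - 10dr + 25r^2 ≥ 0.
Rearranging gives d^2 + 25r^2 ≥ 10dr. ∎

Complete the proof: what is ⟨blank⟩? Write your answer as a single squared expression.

d^2 - 10dr + 25r^2 is a perfect-square trinomial: the outer terms are (d)^2 and (5r)^2, and the cross term is -2·d·5r.
So d^2 - 10dr + 25r^2 = (d - 5r)^2 ≥ 0.

(d - 5r)^2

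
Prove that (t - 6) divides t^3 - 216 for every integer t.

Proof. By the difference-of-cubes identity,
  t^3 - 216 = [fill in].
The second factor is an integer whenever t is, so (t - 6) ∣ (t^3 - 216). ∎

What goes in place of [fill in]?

(t - 6)(t^2 + 6t + 36)

a^3 - b^3 = (a - b)(a^2 + ab + b^2). With a = t, b = 6:
t^3 - 216 = (t - 6)(t^2 + 6t + 36).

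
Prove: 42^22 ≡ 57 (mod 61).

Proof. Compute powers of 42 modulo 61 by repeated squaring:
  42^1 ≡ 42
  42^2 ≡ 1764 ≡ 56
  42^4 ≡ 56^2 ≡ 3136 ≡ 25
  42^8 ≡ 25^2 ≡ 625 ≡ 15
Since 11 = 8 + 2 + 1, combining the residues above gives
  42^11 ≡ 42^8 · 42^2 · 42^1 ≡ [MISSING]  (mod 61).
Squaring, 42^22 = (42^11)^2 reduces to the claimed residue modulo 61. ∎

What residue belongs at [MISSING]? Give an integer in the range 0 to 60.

22

42^8 · 42^2 · 42^1 ≡ 15 · 56 · 42 = 35280.
35280 mod 61 = 22, so 42^11 ≡ 22 (mod 61).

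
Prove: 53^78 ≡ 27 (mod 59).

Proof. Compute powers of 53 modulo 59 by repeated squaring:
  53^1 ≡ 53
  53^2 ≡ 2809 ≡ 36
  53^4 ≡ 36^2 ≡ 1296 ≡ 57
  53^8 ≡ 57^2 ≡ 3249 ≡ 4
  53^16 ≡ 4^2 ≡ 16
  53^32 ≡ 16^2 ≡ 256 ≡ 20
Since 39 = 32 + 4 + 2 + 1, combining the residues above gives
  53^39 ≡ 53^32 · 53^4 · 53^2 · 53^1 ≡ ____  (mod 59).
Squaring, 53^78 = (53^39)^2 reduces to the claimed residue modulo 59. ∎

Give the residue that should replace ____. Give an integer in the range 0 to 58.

Multiply the listed residues: 20 · 57 · 36 · 53 = 1140 → 41040 → 2175120.
Reducing modulo 59: 2175120 = 36866·59 + 26, so 53^39 ≡ 26.

26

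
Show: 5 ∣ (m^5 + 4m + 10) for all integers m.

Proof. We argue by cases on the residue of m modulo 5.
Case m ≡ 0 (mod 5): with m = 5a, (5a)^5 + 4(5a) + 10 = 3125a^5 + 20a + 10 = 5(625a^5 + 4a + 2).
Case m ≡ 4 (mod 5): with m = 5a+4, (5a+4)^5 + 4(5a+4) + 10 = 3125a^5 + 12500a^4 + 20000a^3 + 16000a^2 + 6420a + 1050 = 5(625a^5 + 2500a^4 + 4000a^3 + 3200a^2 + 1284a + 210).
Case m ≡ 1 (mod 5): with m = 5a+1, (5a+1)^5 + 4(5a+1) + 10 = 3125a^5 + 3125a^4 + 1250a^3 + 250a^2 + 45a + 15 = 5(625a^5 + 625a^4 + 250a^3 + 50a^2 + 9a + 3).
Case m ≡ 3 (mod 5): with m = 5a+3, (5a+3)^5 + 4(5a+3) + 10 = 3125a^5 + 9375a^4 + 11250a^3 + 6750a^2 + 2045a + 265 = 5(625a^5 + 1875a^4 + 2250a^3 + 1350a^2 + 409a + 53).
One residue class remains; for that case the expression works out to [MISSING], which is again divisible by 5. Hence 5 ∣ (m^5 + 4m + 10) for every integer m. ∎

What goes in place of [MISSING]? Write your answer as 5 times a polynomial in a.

5(625a^5 + 1250a^4 + 1000a^3 + 400a^2 + 84a + 10)

The residues treated are {0, 4, 1, 3}, so the missing case is m ≡ 2 (mod 5); write m = 5a+2.
Then (5a+2)^5 + 4(5a+2) + 10 = 3125a^5 + 6250a^4 + 5000a^3 + 2000a^2 + 420a + 50 = 5(625a^5 + 1250a^4 + 1000a^3 + 400a^2 + 84a + 10).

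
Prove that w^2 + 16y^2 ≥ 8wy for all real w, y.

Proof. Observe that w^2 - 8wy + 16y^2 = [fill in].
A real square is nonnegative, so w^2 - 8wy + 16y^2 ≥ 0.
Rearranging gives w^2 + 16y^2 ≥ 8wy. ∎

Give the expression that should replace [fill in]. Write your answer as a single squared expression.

w^2 - 8wy + 16y^2 is a perfect-square trinomial: the outer terms are (w)^2 and (4y)^2, and the cross term is -2·w·4y.
So w^2 - 8wy + 16y^2 = (w - 4y)^2 ≥ 0.

(w - 4y)^2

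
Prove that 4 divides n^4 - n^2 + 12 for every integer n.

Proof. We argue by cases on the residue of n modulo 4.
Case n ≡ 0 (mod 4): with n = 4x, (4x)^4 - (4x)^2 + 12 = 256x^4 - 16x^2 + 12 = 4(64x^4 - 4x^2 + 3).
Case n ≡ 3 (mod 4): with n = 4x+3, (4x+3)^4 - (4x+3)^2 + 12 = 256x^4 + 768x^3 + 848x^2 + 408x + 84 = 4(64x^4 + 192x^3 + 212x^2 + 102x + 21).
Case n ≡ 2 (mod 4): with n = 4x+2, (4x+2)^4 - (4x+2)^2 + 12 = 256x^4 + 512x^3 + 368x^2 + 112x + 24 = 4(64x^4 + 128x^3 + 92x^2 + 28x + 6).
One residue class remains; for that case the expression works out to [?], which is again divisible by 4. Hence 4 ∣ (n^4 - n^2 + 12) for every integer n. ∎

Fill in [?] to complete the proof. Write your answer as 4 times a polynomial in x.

4(64x^4 + 64x^3 + 20x^2 + 2x + 3)

Only n ≡ 1 (mod 4) is unaccounted for. Put n = 4x+1:
(4x+1)^4 - (4x+1)^2 + 12 expands to 256x^4 + 256x^3 + 80x^2 + 8x + 12,
and factoring out 4 leaves 4(64x^4 + 64x^3 + 20x^2 + 2x + 3).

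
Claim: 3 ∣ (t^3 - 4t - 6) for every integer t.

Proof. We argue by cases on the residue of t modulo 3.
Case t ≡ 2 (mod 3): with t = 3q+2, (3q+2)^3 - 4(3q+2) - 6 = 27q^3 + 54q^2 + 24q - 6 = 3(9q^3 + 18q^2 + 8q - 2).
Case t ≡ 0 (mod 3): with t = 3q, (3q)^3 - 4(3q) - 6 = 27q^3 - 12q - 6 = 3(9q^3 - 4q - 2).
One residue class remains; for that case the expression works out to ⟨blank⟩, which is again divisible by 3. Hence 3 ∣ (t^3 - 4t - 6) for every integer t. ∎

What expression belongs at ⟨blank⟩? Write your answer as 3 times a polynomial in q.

3(9q^3 + 9q^2 - q - 3)

The residues treated are {2, 0}, so the missing case is t ≡ 1 (mod 3); write t = 3q+1.
Then (3q+1)^3 - 4(3q+1) - 6 = 27q^3 + 27q^2 - 3q - 9 = 3(9q^3 + 9q^2 - q - 3).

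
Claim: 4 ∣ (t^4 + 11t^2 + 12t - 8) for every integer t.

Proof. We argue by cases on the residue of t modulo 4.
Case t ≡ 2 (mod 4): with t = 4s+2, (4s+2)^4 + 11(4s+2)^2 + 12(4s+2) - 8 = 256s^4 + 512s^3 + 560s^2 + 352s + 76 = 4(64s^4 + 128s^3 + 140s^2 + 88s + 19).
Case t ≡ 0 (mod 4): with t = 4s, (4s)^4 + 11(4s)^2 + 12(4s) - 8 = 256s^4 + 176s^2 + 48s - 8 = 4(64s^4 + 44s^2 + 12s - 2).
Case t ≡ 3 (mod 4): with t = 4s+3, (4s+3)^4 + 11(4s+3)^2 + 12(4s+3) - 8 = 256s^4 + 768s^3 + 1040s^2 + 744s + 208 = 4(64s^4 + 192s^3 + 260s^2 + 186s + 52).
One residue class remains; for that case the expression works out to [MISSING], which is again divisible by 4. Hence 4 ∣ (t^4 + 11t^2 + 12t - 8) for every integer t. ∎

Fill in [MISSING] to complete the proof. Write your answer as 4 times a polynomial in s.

The residues treated are {2, 0, 3}, so the missing case is t ≡ 1 (mod 4); write t = 4s+1.
Then (4s+1)^4 + 11(4s+1)^2 + 12(4s+1) - 8 = 256s^4 + 256s^3 + 272s^2 + 152s + 16 = 4(64s^4 + 64s^3 + 68s^2 + 38s + 4).

4(64s^4 + 64s^3 + 68s^2 + 38s + 4)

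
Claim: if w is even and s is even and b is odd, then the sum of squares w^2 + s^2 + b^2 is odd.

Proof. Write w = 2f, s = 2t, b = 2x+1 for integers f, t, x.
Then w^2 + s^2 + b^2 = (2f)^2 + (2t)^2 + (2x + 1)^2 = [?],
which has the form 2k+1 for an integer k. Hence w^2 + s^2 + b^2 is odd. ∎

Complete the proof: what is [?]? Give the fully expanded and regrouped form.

Expanding: (2f)^2 + (2t)^2 + (2x + 1)^2 = 4f^2 + 4t^2 + 4x^2 + 4x + 1.
Every term except the constant is even, so this is 2(2f^2 + 2t^2 + 2x^2 + 2x) + 1,
and 2f^2 + 2t^2 + 2x^2 + 2x ∈ ℤ gives the required form.

2(2f^2 + 2t^2 + 2x^2 + 2x) + 1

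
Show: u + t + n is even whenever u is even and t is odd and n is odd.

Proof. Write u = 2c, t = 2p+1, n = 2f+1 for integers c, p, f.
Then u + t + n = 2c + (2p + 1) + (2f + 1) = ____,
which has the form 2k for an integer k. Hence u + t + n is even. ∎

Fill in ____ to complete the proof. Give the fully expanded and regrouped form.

2c + (2p + 1) + (2f + 1) = 2c + 2f + 2p + 2
= 2(c + f + p + 1).
Since c + f + p + 1 is an integer, the sum is of the form 2k for an integer k.

2(c + f + p + 1)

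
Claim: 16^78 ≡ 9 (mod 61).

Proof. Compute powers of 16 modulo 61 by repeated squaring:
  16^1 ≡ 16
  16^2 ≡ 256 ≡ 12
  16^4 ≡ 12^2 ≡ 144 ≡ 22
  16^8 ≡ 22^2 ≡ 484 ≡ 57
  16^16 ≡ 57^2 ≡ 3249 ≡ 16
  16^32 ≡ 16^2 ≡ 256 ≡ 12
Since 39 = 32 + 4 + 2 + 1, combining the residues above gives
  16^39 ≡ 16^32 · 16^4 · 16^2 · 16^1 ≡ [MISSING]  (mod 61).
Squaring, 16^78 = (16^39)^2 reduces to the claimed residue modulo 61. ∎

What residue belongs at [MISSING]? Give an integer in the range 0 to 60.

16^32 · 16^4 · 16^2 · 16^1 ≡ 12 · 22 · 12 · 16 = 50688.
50688 mod 61 = 58, so 16^39 ≡ 58 (mod 61).

58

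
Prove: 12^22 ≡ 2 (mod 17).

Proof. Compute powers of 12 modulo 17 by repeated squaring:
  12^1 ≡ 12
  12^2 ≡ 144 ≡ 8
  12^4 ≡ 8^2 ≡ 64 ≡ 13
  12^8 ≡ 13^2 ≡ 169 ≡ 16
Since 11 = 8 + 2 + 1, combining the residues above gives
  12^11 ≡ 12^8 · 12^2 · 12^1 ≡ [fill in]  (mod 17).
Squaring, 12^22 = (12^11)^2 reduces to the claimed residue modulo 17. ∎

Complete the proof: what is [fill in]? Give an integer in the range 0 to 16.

Multiply the listed residues: 16 · 8 · 12 = 128 → 1536.
Reducing modulo 17: 1536 = 90·17 + 6, so 12^11 ≡ 6.

6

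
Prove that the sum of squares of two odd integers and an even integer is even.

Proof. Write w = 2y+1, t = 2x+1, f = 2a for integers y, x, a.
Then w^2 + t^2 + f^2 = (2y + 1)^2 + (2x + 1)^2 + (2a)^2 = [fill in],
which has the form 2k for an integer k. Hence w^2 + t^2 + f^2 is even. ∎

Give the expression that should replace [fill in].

(2y + 1)^2 + (2x + 1)^2 + (2a)^2 = 4a^2 + 4x^2 + 4x + 4y^2 + 4y + 2
= 2(2a^2 + 2x^2 + 2x + 2y^2 + 2y + 1).
Since 2a^2 + 2x^2 + 2x + 2y^2 + 2y + 1 is an integer, the sum of squares is of the form 2k for an integer k.

2(2a^2 + 2x^2 + 2x + 2y^2 + 2y + 1)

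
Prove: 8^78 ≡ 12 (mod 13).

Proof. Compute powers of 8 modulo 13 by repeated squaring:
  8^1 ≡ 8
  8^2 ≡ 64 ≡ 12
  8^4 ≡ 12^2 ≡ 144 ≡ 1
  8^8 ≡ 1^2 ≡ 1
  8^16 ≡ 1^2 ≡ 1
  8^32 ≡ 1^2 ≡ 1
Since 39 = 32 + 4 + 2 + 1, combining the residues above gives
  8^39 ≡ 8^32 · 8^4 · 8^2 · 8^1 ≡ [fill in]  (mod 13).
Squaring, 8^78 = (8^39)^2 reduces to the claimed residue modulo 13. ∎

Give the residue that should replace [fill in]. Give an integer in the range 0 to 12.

5

Multiply the listed residues: 1 · 1 · 12 · 8 = 1 → 12 → 96.
Reducing modulo 13: 96 = 7·13 + 5, so 8^39 ≡ 5.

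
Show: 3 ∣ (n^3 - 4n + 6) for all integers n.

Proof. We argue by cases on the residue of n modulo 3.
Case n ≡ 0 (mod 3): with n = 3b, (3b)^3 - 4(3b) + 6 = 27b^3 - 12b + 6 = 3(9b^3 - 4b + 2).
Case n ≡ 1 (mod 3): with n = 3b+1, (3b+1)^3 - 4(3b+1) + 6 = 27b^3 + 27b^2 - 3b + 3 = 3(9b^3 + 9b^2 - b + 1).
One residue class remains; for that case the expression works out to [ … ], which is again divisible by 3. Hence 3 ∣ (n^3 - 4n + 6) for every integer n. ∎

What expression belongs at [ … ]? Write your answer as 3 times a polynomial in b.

The residues treated are {0, 1}, so the missing case is n ≡ 2 (mod 3); write n = 3b+2.
Then (3b+2)^3 - 4(3b+2) + 6 = 27b^3 + 54b^2 + 24b + 6 = 3(9b^3 + 18b^2 + 8b + 2).

3(9b^3 + 18b^2 + 8b + 2)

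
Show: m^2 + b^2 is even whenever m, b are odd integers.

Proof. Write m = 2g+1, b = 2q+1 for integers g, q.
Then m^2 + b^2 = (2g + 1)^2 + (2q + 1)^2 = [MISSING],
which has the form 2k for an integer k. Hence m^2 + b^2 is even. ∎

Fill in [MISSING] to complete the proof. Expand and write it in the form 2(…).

(2g + 1)^2 + (2q + 1)^2 = 4g^2 + 4g + 4q^2 + 4q + 2
= 2(2g^2 + 2g + 2q^2 + 2q + 1).
Since 2g^2 + 2g + 2q^2 + 2q + 1 is an integer, the sum of squares is of the form 2k for an integer k.

2(2g^2 + 2g + 2q^2 + 2q + 1)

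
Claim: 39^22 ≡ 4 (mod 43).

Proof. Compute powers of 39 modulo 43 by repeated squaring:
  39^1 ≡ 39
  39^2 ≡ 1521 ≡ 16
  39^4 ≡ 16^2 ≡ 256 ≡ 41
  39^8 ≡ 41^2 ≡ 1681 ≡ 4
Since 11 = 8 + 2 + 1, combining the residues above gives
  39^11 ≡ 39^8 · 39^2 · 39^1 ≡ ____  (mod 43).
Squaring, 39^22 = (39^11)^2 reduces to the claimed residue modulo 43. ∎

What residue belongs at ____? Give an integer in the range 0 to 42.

Multiply the listed residues: 4 · 16 · 39 = 64 → 2496.
Reducing modulo 43: 2496 = 58·43 + 2, so 39^11 ≡ 2.

2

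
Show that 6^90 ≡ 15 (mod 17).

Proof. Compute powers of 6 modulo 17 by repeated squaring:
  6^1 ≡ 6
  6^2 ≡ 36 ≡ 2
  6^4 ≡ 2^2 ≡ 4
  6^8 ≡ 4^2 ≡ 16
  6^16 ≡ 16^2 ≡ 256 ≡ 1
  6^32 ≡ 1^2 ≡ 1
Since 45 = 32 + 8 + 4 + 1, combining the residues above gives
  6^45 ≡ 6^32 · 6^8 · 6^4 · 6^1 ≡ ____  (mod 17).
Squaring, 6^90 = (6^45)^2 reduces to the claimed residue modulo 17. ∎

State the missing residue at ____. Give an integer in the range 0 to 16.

10

6^32 · 6^8 · 6^4 · 6^1 ≡ 1 · 16 · 4 · 6 = 384.
384 mod 17 = 10, so 6^45 ≡ 10 (mod 17).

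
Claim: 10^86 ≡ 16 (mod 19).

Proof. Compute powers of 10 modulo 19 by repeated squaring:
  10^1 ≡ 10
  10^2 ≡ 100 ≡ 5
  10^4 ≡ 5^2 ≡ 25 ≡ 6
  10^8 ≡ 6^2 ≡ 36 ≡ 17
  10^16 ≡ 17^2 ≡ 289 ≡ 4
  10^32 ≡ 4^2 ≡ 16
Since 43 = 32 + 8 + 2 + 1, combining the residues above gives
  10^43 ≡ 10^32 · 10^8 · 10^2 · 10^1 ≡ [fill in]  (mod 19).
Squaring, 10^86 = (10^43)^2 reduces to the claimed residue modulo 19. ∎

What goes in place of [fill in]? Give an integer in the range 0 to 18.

Multiply the listed residues: 16 · 17 · 5 · 10 = 272 → 1360 → 13600.
Reducing modulo 19: 13600 = 715·19 + 15, so 10^43 ≡ 15.

15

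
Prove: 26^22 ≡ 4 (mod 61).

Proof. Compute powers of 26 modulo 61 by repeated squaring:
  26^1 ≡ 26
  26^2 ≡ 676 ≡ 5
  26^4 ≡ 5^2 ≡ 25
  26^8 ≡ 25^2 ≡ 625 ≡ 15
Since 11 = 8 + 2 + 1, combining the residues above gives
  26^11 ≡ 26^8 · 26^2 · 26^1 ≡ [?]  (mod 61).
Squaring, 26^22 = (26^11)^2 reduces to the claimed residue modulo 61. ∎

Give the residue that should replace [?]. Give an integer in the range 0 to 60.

Multiply the listed residues: 15 · 5 · 26 = 75 → 1950.
Reducing modulo 61: 1950 = 31·61 + 59, so 26^11 ≡ 59.

59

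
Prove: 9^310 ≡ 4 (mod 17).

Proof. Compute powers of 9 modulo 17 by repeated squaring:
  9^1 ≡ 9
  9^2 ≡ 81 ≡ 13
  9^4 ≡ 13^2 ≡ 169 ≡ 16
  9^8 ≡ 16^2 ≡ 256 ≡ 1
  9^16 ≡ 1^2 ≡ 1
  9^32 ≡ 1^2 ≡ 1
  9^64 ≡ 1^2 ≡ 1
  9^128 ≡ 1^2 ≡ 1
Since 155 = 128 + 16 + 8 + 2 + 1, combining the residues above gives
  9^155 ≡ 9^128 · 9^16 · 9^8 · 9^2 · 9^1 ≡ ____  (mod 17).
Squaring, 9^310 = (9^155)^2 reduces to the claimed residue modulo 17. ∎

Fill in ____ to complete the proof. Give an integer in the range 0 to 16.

Multiply the listed residues: 1 · 1 · 1 · 13 · 9 = 1 → 1 → 13 → 117.
Reducing modulo 17: 117 = 6·17 + 15, so 9^155 ≡ 15.

15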